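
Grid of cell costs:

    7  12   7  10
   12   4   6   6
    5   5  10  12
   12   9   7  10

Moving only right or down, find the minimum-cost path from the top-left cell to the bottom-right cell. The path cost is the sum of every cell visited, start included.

54

Path [0,0]→[0,1]→[1,1]→[2,1]→[3,1]→[3,2]→[3,3]: 7 + 12 + 4 + 5 + 9 + 7 + 10 = 54.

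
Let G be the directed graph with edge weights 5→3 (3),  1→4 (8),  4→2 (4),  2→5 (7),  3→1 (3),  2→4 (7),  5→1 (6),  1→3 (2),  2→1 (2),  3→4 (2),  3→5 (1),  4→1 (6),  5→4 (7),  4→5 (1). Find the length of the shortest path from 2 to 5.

5

A few of the 2→5 routes:
2 → 1 → 3 → 5: 2 + 2 + 1 = 5
2 → 4 → 5: 7 + 1 = 8
2 → 5: 7
2 → 1 → 3 → 4 → 5: 2 + 2 + 2 + 1 = 7
Shortest: 5.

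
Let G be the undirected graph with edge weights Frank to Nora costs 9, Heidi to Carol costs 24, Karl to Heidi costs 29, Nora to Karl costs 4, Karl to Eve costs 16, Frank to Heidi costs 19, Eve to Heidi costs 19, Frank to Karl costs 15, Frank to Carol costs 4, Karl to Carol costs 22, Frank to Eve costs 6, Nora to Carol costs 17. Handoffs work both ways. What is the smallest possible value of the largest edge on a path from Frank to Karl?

Checking several routes:
Frank→Nora→Karl: max(9, 4) = 9
Frank→Carol→Nora→Karl: max(4, 17, 4) = 17
Frank→Karl: max(15) = 15
Frank→Eve→Karl: max(6, 16) = 16
Frank→Heidi→Eve→Karl: max(19, 19, 16) = 19
Best route has worst link 9.

9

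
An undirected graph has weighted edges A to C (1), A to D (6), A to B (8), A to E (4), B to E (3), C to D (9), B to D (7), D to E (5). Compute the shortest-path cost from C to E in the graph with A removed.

Routes from C to E avoiding A:
C -> D -> B -> E: 9 + 7 + 3 = 19
C -> D -> E: 9 + 5 = 14
The minimum is 14.

14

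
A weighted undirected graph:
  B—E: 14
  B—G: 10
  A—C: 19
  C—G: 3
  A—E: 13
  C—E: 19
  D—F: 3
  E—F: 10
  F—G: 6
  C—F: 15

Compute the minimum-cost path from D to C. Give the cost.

A few of the D→C routes:
D-F-G-C: 3 + 6 + 3 = 12
D-F-C: 3 + 15 = 18
D-F-E-A-C: 3 + 10 + 13 + 19 = 45
D-F-E-B-G-C: 3 + 10 + 14 + 10 + 3 = 40
D-F-E-C: 3 + 10 + 19 = 32
The minimum is 12.

12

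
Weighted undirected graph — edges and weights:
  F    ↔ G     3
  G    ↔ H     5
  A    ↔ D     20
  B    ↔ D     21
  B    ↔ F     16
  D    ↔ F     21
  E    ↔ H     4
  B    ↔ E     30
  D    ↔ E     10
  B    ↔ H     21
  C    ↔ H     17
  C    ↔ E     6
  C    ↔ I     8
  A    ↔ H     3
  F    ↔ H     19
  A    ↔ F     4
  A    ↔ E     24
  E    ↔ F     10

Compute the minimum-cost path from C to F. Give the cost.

Checking several routes:
C→E→H→A→F: 6 + 4 + 3 + 4 = 17
C→E→H→G→F: 6 + 4 + 5 + 3 = 18
C→E→F: 6 + 10 = 16
Best route has total 16.

16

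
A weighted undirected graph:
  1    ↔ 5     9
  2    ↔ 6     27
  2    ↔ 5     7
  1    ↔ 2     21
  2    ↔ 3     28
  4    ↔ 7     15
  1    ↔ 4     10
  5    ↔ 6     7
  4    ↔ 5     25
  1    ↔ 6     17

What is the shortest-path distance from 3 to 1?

Comparing a few candidate routes:
3 -> 2 -> 5 -> 4 -> 1: 28 + 7 + 25 + 10 = 70
3 -> 2 -> 5 -> 6 -> 1: 28 + 7 + 7 + 17 = 59
3 -> 2 -> 1: 28 + 21 = 49
3 -> 2 -> 6 -> 1: 28 + 27 + 17 = 72
3 -> 2 -> 5 -> 1: 28 + 7 + 9 = 44
3 -> 2 -> 6 -> 5 -> 1: 28 + 27 + 7 + 9 = 71
Shortest: 44.

44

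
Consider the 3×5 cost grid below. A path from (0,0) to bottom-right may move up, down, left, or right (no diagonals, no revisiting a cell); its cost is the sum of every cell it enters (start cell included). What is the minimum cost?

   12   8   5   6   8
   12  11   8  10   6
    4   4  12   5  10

55

Best path: (0,0) -> (0,1) -> (0,2) -> (0,3) -> (0,4) -> (1,4) -> (2,4)
Cost: 12 + 8 + 5 + 6 + 8 + 6 + 10 = 55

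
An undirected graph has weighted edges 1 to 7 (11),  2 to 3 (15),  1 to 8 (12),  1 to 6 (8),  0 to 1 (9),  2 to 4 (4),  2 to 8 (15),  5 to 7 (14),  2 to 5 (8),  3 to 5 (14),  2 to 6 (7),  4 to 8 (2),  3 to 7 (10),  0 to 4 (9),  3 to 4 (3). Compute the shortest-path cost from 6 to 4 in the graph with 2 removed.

22

Paths from 6 to 4 avoiding 2:
6→1→7→3→4: 8 + 11 + 10 + 3 = 32
6→1→7→5→3→4: 8 + 11 + 14 + 14 + 3 = 50
6→1→0→4: 8 + 9 + 9 = 26
6→1→8→4: 8 + 12 + 2 = 22
The minimum is 22.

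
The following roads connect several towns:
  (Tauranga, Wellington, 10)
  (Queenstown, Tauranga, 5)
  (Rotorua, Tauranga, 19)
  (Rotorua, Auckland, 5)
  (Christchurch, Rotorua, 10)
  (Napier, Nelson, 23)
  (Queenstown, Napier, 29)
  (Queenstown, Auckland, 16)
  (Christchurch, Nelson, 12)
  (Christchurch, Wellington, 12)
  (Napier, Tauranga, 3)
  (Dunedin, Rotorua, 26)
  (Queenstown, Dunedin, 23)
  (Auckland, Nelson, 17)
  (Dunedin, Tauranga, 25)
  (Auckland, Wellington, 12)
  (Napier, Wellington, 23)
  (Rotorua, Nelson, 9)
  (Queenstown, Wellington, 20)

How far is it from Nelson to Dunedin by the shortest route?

Checking several routes:
Nelson→Auckland→Rotorua→Dunedin: 17 + 5 + 26 = 48
Nelson→Rotorua→Dunedin: 9 + 26 = 35
Nelson→Christchurch→Rotorua→Dunedin: 12 + 10 + 26 = 48
Shortest: 35.

35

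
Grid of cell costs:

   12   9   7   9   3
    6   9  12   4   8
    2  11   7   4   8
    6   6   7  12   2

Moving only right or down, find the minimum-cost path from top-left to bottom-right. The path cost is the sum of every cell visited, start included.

One optimal route is r0c0→r1c0→r2c0→r2c1→r2c2→r2c3→r2c4→r3c4.
Its cost is 12 + 6 + 2 + 11 + 7 + 4 + 8 + 2 = 52.

52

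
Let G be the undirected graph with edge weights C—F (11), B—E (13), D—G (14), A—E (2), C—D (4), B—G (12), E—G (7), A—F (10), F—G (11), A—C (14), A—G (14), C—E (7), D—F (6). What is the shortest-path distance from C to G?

Checking several routes:
C→D→F→G: 4 + 6 + 11 = 21
C→D→G: 4 + 14 = 18
C→E→G: 7 + 7 = 14
C→F→G: 11 + 11 = 22
Shortest: 14.

14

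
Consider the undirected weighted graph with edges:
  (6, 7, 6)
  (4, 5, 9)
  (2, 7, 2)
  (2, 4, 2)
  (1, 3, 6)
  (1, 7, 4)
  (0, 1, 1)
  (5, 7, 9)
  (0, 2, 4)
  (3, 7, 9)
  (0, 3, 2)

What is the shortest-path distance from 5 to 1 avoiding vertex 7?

Routes from 5 to 1 avoiding 7:
5-4-2-0-3-1: 9 + 2 + 4 + 2 + 6 = 23
5-4-2-0-1: 9 + 2 + 4 + 1 = 16
The minimum is 16.

16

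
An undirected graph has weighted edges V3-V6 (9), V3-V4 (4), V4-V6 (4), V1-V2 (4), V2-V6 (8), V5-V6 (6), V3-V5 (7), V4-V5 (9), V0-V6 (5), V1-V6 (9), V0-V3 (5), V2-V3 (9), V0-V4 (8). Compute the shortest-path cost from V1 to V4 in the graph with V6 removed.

17

Routes from V1 to V4 avoiding V6:
V1 -> V2 -> V3 -> V5 -> V4: 4 + 9 + 7 + 9 = 29
V1 -> V2 -> V3 -> V4: 4 + 9 + 4 = 17
V1 -> V2 -> V3 -> V0 -> V4: 4 + 9 + 5 + 8 = 26
Shortest: 17.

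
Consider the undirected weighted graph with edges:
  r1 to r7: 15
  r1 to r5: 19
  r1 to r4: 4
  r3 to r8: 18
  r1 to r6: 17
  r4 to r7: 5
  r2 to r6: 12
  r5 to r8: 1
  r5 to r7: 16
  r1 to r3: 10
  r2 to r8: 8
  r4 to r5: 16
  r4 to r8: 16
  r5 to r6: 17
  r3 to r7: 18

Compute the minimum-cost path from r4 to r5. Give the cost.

16

Comparing a few candidate routes:
r4-r1-r5: 4 + 19 = 23
r4-r7-r5: 5 + 16 = 21
r4-r1-r3-r8-r5: 4 + 10 + 18 + 1 = 33
r4-r5: 16
r4-r8-r5: 16 + 1 = 17
r4-r1-r7-r5: 4 + 15 + 16 = 35
The minimum is 16.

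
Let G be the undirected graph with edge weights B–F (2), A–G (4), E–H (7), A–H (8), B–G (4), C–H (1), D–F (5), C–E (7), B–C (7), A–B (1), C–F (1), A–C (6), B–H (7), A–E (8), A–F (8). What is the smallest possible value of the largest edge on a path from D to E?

Some routes from D to E:
D-F-B-A-C-E: max(5, 2, 1, 6, 7) = 7
D-F-B-G-A-C-E: max(5, 2, 4, 4, 6, 7) = 7
D-F-B-A-C-H-E: max(5, 2, 1, 6, 1, 7) = 7
D-F-B-H-E: max(5, 2, 7, 7) = 7
D-F-B-G-A-C-H-E: max(5, 2, 4, 4, 6, 1, 7) = 7
D-F-B-H-C-E: max(5, 2, 7, 1, 7) = 7
Best route has worst link 7.

7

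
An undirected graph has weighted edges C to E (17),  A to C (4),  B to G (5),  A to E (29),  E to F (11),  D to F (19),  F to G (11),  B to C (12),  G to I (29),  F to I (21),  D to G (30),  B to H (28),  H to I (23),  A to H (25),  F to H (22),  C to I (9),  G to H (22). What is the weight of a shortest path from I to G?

Comparing a few candidate routes:
I - C - B - G: 9 + 12 + 5 = 26
I - F - G: 21 + 11 = 32
I - G: 29
The minimum is 26.

26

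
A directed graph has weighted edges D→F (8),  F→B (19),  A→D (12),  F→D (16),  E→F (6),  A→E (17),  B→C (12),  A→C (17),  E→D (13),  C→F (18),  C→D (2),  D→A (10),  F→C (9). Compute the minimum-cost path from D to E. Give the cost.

27

Paths from D to E:
D→A→E: 10 + 17 = 27
Shortest: 27.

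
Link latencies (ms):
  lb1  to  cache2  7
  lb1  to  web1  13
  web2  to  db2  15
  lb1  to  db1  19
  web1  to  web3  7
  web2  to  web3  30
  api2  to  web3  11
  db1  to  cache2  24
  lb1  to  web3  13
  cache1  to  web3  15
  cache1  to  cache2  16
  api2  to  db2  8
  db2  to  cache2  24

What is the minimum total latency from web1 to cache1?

Some routes from web1 to cache1:
web1 → web3 → cache1: 7 + 15 = 22
web1 → lb1 → cache2 → cache1: 13 + 7 + 16 = 36
web1 → lb1 → web3 → cache1: 13 + 13 + 15 = 41
The minimum is 22 ms.

22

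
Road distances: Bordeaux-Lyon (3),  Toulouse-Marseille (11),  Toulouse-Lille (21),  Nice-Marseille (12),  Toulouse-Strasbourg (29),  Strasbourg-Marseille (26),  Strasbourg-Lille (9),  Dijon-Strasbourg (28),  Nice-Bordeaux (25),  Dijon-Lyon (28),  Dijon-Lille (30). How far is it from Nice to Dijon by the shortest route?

Checking several routes:
Nice→Marseille→Toulouse→Strasbourg→Dijon: 12 + 11 + 29 + 28 = 80
Nice→Marseille→Strasbourg→Dijon: 12 + 26 + 28 = 66
Nice→Marseille→Toulouse→Lille→Dijon: 12 + 11 + 21 + 30 = 74
Nice→Marseille→Strasbourg→Lille→Dijon: 12 + 26 + 9 + 30 = 77
Nice→Marseille→Toulouse→Lille→Strasbourg→Dijon: 12 + 11 + 21 + 9 + 28 = 81
Nice→Bordeaux→Lyon→Dijon: 25 + 3 + 28 = 56
Best route has total 56.

56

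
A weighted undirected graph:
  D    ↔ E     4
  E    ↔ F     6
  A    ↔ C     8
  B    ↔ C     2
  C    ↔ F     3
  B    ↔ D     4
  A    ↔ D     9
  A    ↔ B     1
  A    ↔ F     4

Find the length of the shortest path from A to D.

5

A few of the A→D routes:
A→B→D: 1 + 4 = 5
A→F→C→B→D: 4 + 3 + 2 + 4 = 13
A→D: 9
Best route has total 5.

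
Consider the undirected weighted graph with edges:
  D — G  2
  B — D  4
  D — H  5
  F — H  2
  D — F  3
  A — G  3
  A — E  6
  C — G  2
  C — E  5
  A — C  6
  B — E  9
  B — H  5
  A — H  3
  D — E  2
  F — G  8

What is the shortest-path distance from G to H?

A few of the G→H routes:
G→A→H: 3 + 3 = 6
G→F→H: 8 + 2 = 10
G→D→F→H: 2 + 3 + 2 = 7
G→D→H: 2 + 5 = 7
G→C→A→H: 2 + 6 + 3 = 11
Best route has total 6.

6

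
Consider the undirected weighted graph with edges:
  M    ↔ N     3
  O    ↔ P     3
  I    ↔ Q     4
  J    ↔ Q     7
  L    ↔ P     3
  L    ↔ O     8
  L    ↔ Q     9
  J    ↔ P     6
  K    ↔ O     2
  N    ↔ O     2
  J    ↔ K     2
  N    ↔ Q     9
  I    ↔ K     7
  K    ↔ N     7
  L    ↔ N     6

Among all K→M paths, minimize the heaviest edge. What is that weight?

A few of the K→M routes:
K - J - P - O - N - M: max(2, 6, 3, 2, 3) = 6
K - J - P - L - N - M: max(2, 6, 3, 6, 3) = 6
K - O - N - M: max(2, 2, 3) = 3
Smallest bottleneck: 3.

3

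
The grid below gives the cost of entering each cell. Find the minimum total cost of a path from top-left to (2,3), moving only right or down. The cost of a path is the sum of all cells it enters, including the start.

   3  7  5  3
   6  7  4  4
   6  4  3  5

Take [0,0] -> [0,1] -> [0,2] -> [0,3] -> [1,3] -> [2,3] for a total of 3 + 7 + 5 + 3 + 4 + 5 = 27.

27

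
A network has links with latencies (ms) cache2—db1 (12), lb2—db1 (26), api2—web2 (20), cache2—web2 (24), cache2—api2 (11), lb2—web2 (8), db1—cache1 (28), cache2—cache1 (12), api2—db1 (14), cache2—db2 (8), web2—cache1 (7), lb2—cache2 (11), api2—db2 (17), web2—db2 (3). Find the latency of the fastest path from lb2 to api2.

22

A few of the lb2→api2 routes:
lb2 -> web2 -> db2 -> cache2 -> api2: 8 + 3 + 8 + 11 = 30
lb2 -> web2 -> db2 -> api2: 8 + 3 + 17 = 28
lb2 -> web2 -> api2: 8 + 20 = 28
lb2 -> cache2 -> api2: 11 + 11 = 22
Best route has total 22 ms.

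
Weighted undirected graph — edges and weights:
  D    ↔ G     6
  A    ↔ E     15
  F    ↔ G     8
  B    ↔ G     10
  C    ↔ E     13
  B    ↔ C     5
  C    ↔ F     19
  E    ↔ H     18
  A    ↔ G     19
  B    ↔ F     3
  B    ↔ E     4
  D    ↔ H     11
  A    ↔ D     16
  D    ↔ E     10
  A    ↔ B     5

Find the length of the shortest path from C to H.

Checking several routes:
C-B-E-H: 5 + 4 + 18 = 27
C-E-H: 13 + 18 = 31
C-B-E-D-H: 5 + 4 + 10 + 11 = 30
The minimum is 27.

27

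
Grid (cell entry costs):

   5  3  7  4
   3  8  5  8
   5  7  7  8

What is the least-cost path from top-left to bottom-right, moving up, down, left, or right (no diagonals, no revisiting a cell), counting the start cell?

One optimal route is r0c0 -> r0c1 -> r0c2 -> r0c3 -> r1c3 -> r2c3.
Its cost is 5 + 3 + 7 + 4 + 8 + 8 = 35.

35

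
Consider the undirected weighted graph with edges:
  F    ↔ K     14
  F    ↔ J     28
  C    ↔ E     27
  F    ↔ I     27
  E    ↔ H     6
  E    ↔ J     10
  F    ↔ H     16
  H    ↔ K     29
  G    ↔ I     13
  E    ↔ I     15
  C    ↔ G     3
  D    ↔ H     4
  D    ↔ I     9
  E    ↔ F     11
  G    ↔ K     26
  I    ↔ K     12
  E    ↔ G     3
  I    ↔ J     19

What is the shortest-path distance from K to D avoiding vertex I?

Some routes from K to D avoiding I:
K -> F -> H -> D: 14 + 16 + 4 = 34
K -> G -> E -> H -> D: 26 + 3 + 6 + 4 = 39
K -> H -> D: 29 + 4 = 33
K -> F -> E -> H -> D: 14 + 11 + 6 + 4 = 35
Best route has total 33.

33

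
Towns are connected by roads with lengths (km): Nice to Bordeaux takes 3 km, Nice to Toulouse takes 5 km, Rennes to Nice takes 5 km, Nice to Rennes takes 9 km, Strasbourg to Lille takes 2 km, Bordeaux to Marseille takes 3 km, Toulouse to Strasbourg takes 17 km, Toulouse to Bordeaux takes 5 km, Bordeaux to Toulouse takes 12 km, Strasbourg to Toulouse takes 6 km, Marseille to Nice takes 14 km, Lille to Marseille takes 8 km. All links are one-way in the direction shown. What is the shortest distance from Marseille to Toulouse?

19

Paths from Marseille to Toulouse:
Marseille -> Nice -> Bordeaux -> Toulouse: 14 + 3 + 12 = 29
Marseille -> Nice -> Toulouse: 14 + 5 = 19
Best route has total 19 km.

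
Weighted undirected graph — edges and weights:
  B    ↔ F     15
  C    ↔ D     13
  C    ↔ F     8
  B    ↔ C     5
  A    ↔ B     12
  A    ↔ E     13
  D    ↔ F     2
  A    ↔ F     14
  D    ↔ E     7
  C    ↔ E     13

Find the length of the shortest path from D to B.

15

Some routes from D to B:
D -> F -> C -> B: 2 + 8 + 5 = 15
D -> E -> A -> B: 7 + 13 + 12 = 32
D -> F -> B: 2 + 15 = 17
D -> E -> C -> B: 7 + 13 + 5 = 25
D -> F -> A -> B: 2 + 14 + 12 = 28
D -> C -> B: 13 + 5 = 18
Shortest: 15.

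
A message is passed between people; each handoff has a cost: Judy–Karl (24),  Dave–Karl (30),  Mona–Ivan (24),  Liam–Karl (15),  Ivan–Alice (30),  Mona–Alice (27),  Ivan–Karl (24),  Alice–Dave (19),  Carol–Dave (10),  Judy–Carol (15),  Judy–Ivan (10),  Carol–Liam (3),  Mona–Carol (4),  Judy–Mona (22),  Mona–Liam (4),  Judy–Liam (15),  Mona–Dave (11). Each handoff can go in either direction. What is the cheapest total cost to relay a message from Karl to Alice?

Checking several routes:
Karl - Liam - Mona - Alice: 15 + 4 + 27 = 46
Karl - Dave - Alice: 30 + 19 = 49
Karl - Liam - Carol - Dave - Alice: 15 + 3 + 10 + 19 = 47
Karl - Liam - Mona - Dave - Alice: 15 + 4 + 11 + 19 = 49
Karl - Liam - Carol - Mona - Alice: 15 + 3 + 4 + 27 = 49
The minimum is 46.

46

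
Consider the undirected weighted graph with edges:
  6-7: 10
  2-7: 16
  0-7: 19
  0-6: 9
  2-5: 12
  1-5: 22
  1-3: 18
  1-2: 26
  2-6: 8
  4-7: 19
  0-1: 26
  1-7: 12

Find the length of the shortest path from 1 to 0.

26

Checking several routes:
1 -> 2 -> 6 -> 0: 26 + 8 + 9 = 43
1 -> 0: 26
1 -> 7 -> 6 -> 0: 12 + 10 + 9 = 31
1 -> 7 -> 0: 12 + 19 = 31
1 -> 7 -> 2 -> 6 -> 0: 12 + 16 + 8 + 9 = 45
Shortest: 26.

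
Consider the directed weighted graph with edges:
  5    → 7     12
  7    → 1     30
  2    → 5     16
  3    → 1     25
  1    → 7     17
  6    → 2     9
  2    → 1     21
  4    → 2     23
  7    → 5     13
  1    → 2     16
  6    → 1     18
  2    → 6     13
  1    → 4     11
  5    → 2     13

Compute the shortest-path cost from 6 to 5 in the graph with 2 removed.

Routes from 6 to 5 avoiding 2:
6 - 1 - 7 - 5: 18 + 17 + 13 = 48
The minimum is 48.

48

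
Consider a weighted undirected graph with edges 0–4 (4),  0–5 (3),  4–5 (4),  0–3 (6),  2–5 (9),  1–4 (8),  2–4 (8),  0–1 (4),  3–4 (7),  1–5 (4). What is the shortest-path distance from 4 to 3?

Comparing a few candidate routes:
4 → 1 → 0 → 3: 8 + 4 + 6 = 18
4 → 1 → 5 → 0 → 3: 8 + 4 + 3 + 6 = 21
4 → 5 → 1 → 0 → 3: 4 + 4 + 4 + 6 = 18
4 → 5 → 0 → 3: 4 + 3 + 6 = 13
4 → 3: 7
4 → 0 → 3: 4 + 6 = 10
Best route has total 7.

7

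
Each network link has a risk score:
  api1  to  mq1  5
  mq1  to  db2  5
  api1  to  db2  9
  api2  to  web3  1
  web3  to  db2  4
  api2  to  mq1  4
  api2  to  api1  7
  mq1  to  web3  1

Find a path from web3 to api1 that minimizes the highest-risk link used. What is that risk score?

5

A few of the web3→api1 routes:
web3 - api2 - mq1 - api1: max(1, 4, 5) = 5
web3 - mq1 - api1: max(1, 5) = 5
web3 - mq1 - api2 - api1: max(1, 4, 7) = 7
web3 - db2 - mq1 - api1: max(4, 5, 5) = 5
Smallest bottleneck: 5.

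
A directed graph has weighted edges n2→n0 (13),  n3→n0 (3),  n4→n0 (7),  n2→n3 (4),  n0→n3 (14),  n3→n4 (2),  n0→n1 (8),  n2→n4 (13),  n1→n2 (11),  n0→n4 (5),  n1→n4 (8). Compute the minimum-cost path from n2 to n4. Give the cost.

6

Some routes from n2 to n4:
n2-n3-n4: 4 + 2 = 6
n2-n3-n0-n1-n4: 4 + 3 + 8 + 8 = 23
n2-n0-n4: 13 + 5 = 18
n2-n0-n1-n4: 13 + 8 + 8 = 29
n2-n4: 13
n2-n3-n0-n4: 4 + 3 + 5 = 12
The minimum is 6.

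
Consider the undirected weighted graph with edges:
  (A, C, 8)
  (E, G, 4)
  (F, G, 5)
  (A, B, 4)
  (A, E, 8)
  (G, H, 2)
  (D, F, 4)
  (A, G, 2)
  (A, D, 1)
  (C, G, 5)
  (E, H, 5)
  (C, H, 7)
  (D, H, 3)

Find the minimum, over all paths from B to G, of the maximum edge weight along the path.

A few of the B→G routes:
B-A-D-H-E-G: max(4, 1, 3, 5, 4) = 5
B-A-G: max(4, 2) = 4
B-A-D-H-G: max(4, 1, 3, 2) = 4
B-A-D-F-G: max(4, 1, 4, 5) = 5
Smallest bottleneck: 4.

4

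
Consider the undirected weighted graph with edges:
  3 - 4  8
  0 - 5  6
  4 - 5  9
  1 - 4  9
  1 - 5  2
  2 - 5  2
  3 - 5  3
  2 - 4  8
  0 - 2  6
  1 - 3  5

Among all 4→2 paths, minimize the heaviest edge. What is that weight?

8

Comparing a few candidate routes:
4 - 3 - 1 - 5 - 2: max(8, 5, 2, 2) = 8
4 - 3 - 5 - 2: max(8, 3, 2) = 8
4 - 2: max(8) = 8
4 - 3 - 5 - 0 - 2: max(8, 3, 6, 6) = 8
Best route has worst link 8.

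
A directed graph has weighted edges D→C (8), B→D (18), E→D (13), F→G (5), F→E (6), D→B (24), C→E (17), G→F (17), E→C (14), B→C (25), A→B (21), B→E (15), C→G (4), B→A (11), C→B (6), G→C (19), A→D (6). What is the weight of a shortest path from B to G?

29

Candidate routes:
B→A→D→C→G: 11 + 6 + 8 + 4 = 29
B→C→G: 25 + 4 = 29
B→D→C→G: 18 + 8 + 4 = 30
B→E→C→G: 15 + 14 + 4 = 33
B→E→D→C→G: 15 + 13 + 8 + 4 = 40
Best route has total 29.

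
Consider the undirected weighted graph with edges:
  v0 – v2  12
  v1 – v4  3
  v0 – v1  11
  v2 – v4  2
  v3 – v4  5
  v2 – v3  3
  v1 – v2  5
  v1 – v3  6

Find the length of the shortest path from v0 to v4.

14

Checking several routes:
v0→v2→v4: 12 + 2 = 14
v0→v1→v2→v4: 11 + 5 + 2 = 18
v0→v2→v3→v4: 12 + 3 + 5 = 20
v0→v1→v4: 11 + 3 = 14
v0→v2→v1→v4: 12 + 5 + 3 = 20
Shortest: 14.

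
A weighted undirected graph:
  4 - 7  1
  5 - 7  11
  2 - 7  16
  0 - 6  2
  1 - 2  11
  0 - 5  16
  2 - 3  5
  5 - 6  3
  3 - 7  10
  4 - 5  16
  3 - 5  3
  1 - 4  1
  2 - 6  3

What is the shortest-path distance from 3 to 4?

Checking several routes:
3 → 2 → 1 → 4: 5 + 11 + 1 = 17
3 → 5 → 7 → 4: 3 + 11 + 1 = 15
3 → 5 → 4: 3 + 16 = 19
3 → 7 → 4: 10 + 1 = 11
The minimum is 11.

11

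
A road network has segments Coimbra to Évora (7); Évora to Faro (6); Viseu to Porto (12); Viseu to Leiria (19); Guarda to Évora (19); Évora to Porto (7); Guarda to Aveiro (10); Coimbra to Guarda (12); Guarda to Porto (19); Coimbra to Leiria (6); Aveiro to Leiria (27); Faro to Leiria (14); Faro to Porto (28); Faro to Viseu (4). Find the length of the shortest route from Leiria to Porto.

A few of the Leiria→Porto routes:
Leiria → Viseu → Porto: 19 + 12 = 31
Leiria → Faro → Viseu → Porto: 14 + 4 + 12 = 30
Leiria → Coimbra → Évora → Porto: 6 + 7 + 7 = 20
Leiria → Faro → Évora → Porto: 14 + 6 + 7 = 27
Best route has total 20 mi.

20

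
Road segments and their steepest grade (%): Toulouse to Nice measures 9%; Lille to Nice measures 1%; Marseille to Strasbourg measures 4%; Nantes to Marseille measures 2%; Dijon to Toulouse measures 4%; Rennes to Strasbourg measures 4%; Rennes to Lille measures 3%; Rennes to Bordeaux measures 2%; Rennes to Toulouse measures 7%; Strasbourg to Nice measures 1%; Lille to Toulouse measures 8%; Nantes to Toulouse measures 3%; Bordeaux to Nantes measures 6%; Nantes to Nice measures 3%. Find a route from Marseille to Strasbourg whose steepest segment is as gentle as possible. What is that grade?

Some routes from Marseille to Strasbourg:
Marseille→Nantes→Nice→Strasbourg: max(2, 3, 1) = 3
Marseille→Nantes→Nice→Lille→Rennes→Strasbourg: max(2, 3, 1, 3, 4) = 4
Marseille→Strasbourg: max(4) = 4
The minimum achievable maximum is 3%.

3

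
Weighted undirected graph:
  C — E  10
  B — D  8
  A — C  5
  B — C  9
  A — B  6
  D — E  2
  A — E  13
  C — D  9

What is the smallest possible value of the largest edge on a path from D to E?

A few of the D→E routes:
D -> E: max(2) = 2
D -> C -> E: max(9, 10) = 10
D -> B -> A -> C -> E: max(8, 6, 5, 10) = 10
Smallest bottleneck: 2.

2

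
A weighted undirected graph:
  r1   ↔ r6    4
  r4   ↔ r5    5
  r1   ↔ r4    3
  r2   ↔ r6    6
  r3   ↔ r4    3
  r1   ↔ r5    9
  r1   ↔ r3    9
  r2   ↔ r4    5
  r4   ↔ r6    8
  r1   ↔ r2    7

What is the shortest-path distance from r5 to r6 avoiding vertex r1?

Paths from r5 to r6 avoiding r1:
r5 - r4 - r2 - r6: 5 + 5 + 6 = 16
r5 - r4 - r6: 5 + 8 = 13
Shortest: 13.

13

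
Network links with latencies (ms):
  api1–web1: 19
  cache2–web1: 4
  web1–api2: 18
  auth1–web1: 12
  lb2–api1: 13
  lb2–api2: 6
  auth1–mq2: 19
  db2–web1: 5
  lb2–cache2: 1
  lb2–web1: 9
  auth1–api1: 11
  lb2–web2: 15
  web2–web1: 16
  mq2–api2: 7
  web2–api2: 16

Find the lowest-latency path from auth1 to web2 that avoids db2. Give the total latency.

A few of the auth1→web2 routes:
auth1→api1→lb2→web2: 11 + 13 + 15 = 39
auth1→web1→web2: 12 + 16 = 28
auth1→web1→cache2→lb2→web2: 12 + 4 + 1 + 15 = 32
auth1→web1→lb2→web2: 12 + 9 + 15 = 36
Best route has total 28 ms.

28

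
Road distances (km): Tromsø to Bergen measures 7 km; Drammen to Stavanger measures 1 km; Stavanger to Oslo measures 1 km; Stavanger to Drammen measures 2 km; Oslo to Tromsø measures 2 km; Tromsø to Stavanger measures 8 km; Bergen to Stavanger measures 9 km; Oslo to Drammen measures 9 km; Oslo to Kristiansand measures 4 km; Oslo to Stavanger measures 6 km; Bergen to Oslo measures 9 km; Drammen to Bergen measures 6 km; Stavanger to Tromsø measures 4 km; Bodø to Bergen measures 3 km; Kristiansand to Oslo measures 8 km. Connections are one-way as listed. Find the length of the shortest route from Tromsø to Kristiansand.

13

Routes from Tromsø to Kristiansand:
Tromsø → Stavanger → Oslo → Kristiansand: 8 + 1 + 4 = 13
Tromsø → Bergen → Oslo → Kristiansand: 7 + 9 + 4 = 20
Tromsø → Stavanger → Drammen → Bergen → Oslo → Kristiansand: 8 + 2 + 6 + 9 + 4 = 29
Tromsø → Bergen → Stavanger → Oslo → Kristiansand: 7 + 9 + 1 + 4 = 21
The minimum is 13 km.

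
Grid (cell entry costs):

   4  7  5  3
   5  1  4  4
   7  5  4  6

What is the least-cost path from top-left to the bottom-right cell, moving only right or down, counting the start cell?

24

Cheapest: [0,0] [1,0] [1,1] [1,2] [1,3] [2,3]
  4 + 5 + 1 + 4 + 4 + 6 = 24
(Top row then right column would cost 29.)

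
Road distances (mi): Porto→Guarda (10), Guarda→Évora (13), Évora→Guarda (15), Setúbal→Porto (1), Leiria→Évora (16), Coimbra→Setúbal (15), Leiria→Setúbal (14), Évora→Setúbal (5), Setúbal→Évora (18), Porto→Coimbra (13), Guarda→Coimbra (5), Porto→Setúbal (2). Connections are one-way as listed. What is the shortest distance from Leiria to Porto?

Candidate routes:
Leiria -> Évora -> Setúbal -> Porto: 16 + 5 + 1 = 22
Leiria -> Évora -> Guarda -> Coimbra -> Setúbal -> Porto: 16 + 15 + 5 + 15 + 1 = 52
Leiria -> Setúbal -> Porto: 14 + 1 = 15
Shortest: 15 mi.

15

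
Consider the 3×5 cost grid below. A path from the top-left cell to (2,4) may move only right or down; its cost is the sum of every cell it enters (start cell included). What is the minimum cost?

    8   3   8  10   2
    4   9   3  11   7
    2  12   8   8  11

49

Cheapest: r0c0 → r0c1 → r0c2 → r0c3 → r0c4 → r1c4 → r2c4
  8 + 3 + 8 + 10 + 2 + 7 + 11 = 49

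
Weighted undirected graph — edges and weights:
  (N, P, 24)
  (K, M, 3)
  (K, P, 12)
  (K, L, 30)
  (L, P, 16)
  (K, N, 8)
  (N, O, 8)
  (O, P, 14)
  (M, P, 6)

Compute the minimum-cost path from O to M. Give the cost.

Checking several routes:
O→N→K→M: 8 + 8 + 3 = 19
O→P→K→M: 14 + 12 + 3 = 29
O→P→M: 14 + 6 = 20
O→N→K→P→M: 8 + 8 + 12 + 6 = 34
O→N→P→K→M: 8 + 24 + 12 + 3 = 47
O→N→P→M: 8 + 24 + 6 = 38
Best route has total 19.

19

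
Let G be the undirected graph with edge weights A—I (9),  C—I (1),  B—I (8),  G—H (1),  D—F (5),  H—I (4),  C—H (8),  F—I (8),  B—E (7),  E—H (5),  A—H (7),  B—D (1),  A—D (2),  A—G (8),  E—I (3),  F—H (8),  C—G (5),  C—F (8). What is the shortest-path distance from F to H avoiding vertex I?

Some routes from F to H avoiding I:
F→D→A→H: 5 + 2 + 7 = 14
F→C→G→H: 8 + 5 + 1 = 14
F→D→A→G→H: 5 + 2 + 8 + 1 = 16
F→H: 8
F→C→H: 8 + 8 = 16
The minimum is 8.

8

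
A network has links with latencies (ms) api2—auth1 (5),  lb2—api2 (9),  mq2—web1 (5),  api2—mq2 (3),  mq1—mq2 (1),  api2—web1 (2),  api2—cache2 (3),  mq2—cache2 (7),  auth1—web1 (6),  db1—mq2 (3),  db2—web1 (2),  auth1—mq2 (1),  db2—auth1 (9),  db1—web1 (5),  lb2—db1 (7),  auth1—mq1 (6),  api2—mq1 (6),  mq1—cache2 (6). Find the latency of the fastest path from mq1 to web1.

6

Checking several routes:
mq1 → mq2 → web1: 1 + 5 = 6
mq1 → mq2 → auth1 → web1: 1 + 1 + 6 = 8
mq1 → mq2 → auth1 → api2 → web1: 1 + 1 + 5 + 2 = 9
mq1 → mq2 → api2 → web1: 1 + 3 + 2 = 6
mq1 → api2 → web1: 6 + 2 = 8
Shortest: 6 ms.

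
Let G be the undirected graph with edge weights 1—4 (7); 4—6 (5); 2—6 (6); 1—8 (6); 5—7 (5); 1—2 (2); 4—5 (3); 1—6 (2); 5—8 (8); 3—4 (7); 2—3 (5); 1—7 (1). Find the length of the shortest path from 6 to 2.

4

Comparing a few candidate routes:
6 - 4 - 1 - 2: 5 + 7 + 2 = 14
6 - 4 - 3 - 2: 5 + 7 + 5 = 17
6 - 1 - 2: 2 + 2 = 4
6 - 1 - 4 - 3 - 2: 2 + 7 + 7 + 5 = 21
6 - 4 - 5 - 7 - 1 - 2: 5 + 3 + 5 + 1 + 2 = 16
6 - 2: 6
The minimum is 4.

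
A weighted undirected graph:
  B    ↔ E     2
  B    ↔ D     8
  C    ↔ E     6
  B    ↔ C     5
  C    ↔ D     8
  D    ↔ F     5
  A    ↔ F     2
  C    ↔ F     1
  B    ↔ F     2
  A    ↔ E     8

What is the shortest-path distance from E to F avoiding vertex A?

4

A few of the E→F routes:
E - B - C - F: 2 + 5 + 1 = 8
E - C - F: 6 + 1 = 7
E - B - F: 2 + 2 = 4
E - C - B - F: 6 + 5 + 2 = 13
Best route has total 4.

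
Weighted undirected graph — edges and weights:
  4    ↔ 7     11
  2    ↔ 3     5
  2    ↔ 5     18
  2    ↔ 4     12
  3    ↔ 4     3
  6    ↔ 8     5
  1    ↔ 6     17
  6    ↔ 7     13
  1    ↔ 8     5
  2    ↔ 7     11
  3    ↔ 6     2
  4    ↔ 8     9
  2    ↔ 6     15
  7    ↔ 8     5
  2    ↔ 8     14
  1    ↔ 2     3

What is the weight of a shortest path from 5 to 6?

Some routes from 5 to 6:
5 → 2 → 3 → 6: 18 + 5 + 2 = 25
5 → 2 → 1 → 8 → 6: 18 + 3 + 5 + 5 = 31
5 → 2 → 6: 18 + 15 = 33
5 → 2 → 8 → 6: 18 + 14 + 5 = 37
5 → 2 → 4 → 3 → 6: 18 + 12 + 3 + 2 = 35
Best route has total 25.

25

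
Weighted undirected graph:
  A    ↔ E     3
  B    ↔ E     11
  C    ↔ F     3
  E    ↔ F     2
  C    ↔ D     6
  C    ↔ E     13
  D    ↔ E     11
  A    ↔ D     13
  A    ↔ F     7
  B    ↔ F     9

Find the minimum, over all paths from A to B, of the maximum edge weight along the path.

Checking several routes:
A-E-F-B: max(3, 2, 9) = 9
A-E-D-C-F-B: max(3, 11, 6, 3, 9) = 11
A-E-B: max(3, 11) = 11
A-F-B: max(7, 9) = 9
The minimum achievable maximum is 9.

9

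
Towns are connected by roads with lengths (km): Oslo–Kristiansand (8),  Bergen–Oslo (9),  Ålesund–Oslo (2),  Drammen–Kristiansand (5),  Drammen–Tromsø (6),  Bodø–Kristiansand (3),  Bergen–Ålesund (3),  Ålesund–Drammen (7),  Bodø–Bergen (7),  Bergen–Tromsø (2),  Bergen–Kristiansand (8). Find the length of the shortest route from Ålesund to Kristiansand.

Checking several routes:
Ålesund-Bergen-Kristiansand: 3 + 8 = 11
Ålesund-Oslo-Kristiansand: 2 + 8 = 10
Ålesund-Drammen-Kristiansand: 7 + 5 = 12
The minimum is 10 km.

10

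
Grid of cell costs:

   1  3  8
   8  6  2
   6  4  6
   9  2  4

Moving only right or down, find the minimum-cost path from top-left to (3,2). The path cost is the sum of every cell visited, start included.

20

Cheapest: [0,0]→[0,1]→[1,1]→[2,1]→[3,1]→[3,2]
  1 + 3 + 6 + 4 + 2 + 4 = 20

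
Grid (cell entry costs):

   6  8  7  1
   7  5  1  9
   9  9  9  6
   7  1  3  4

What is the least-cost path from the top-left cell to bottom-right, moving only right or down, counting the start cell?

35

Cheapest: r0c0 → r1c0 → r1c1 → r1c2 → r2c2 → r3c2 → r3c3
  6 + 7 + 5 + 1 + 9 + 3 + 4 = 35
For comparison, the top-then-right route costs 41.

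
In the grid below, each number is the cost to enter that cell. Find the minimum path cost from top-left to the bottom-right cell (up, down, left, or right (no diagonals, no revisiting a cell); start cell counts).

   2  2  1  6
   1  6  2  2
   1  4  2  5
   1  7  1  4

14

Cheapest: r0c0 r0c1 r0c2 r1c2 r2c2 r3c2 r3c3
  2 + 2 + 1 + 2 + 2 + 1 + 4 = 14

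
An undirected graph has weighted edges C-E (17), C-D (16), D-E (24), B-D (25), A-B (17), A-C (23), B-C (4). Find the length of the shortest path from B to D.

A few of the B→D routes:
B→C→E→D: 4 + 17 + 24 = 45
B→D: 25
B→C→D: 4 + 16 = 20
Shortest: 20.

20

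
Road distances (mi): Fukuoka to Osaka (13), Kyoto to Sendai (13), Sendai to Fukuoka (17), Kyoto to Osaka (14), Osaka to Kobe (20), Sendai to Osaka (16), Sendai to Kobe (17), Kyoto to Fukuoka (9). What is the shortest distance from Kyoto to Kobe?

Comparing a few candidate routes:
Kyoto → Osaka → Sendai → Kobe: 14 + 16 + 17 = 47
Kyoto → Fukuoka → Sendai → Kobe: 9 + 17 + 17 = 43
Kyoto → Osaka → Kobe: 14 + 20 = 34
Kyoto → Fukuoka → Osaka → Kobe: 9 + 13 + 20 = 42
Kyoto → Sendai → Kobe: 13 + 17 = 30
Best route has total 30 mi.

30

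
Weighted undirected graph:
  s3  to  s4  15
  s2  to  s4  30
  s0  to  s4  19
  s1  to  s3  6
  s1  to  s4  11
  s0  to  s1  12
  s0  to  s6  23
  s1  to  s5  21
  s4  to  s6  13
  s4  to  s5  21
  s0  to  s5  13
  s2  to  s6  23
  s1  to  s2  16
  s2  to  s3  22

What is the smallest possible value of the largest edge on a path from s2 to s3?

Some routes from s2 to s3:
s2→s1→s0→s4→s3: max(16, 12, 19, 15) = 19
s2→s1→s3: max(16, 6) = 16
s2→s1→s4→s3: max(16, 11, 15) = 16
The minimum achievable maximum is 16.

16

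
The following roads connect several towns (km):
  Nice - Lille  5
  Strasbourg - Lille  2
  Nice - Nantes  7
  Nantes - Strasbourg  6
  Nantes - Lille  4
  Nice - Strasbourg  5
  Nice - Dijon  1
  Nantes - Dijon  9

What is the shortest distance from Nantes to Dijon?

Some routes from Nantes to Dijon:
Nantes → Lille → Nice → Dijon: 4 + 5 + 1 = 10
Nantes → Nice → Dijon: 7 + 1 = 8
Nantes → Dijon: 9
Nantes → Lille → Strasbourg → Nice → Dijon: 4 + 2 + 5 + 1 = 12
The minimum is 8 km.

8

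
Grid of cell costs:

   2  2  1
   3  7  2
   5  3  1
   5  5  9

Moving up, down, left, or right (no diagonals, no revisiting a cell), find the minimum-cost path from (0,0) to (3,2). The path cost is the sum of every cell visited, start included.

17

Take (0,0) → (0,1) → (0,2) → (1,2) → (2,2) → (3,2) for a total of 2 + 2 + 1 + 2 + 1 + 9 = 17.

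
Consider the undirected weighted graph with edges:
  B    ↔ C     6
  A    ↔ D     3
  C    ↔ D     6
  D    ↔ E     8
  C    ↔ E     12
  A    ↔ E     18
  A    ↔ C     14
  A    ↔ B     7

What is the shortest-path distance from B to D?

Comparing a few candidate routes:
B -> C -> E -> D: 6 + 12 + 8 = 26
B -> C -> A -> D: 6 + 14 + 3 = 23
B -> A -> C -> D: 7 + 14 + 6 = 27
B -> A -> E -> D: 7 + 18 + 8 = 33
B -> A -> D: 7 + 3 = 10
B -> C -> D: 6 + 6 = 12
Best route has total 10.

10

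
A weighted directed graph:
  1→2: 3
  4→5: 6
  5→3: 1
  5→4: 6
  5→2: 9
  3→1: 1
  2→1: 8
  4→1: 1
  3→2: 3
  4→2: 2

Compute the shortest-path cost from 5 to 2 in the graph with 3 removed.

8

Candidate routes:
5 - 4 - 2: 6 + 2 = 8
5 - 2: 9
5 - 4 - 1 - 2: 6 + 1 + 3 = 10
Best route has total 8.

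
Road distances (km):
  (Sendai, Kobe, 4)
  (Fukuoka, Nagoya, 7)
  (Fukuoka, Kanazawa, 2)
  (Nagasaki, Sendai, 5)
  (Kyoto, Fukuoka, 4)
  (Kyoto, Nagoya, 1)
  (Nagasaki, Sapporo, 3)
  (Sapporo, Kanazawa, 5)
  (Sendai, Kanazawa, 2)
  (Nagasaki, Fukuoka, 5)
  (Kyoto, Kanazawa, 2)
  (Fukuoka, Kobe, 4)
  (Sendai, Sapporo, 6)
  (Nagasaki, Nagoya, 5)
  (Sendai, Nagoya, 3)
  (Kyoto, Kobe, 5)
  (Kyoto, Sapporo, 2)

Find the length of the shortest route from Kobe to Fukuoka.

Checking several routes:
Kobe - Sendai - Kanazawa - Kyoto - Fukuoka: 4 + 2 + 2 + 4 = 12
Kobe - Fukuoka: 4
Kobe - Kyoto - Kanazawa - Fukuoka: 5 + 2 + 2 = 9
Kobe - Kyoto - Fukuoka: 5 + 4 = 9
Kobe - Sendai - Kanazawa - Fukuoka: 4 + 2 + 2 = 8
The minimum is 4 km.

4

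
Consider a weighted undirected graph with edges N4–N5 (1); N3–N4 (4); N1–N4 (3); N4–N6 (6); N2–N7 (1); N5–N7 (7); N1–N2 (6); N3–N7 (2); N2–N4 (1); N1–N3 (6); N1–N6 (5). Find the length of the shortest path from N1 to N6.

5

Some routes from N1 to N6:
N1 -> N2 -> N4 -> N6: 6 + 1 + 6 = 13
N1 -> N6: 5
N1 -> N4 -> N6: 3 + 6 = 9
N1 -> N3 -> N7 -> N2 -> N4 -> N6: 6 + 2 + 1 + 1 + 6 = 16
N1 -> N3 -> N4 -> N6: 6 + 4 + 6 = 16
Shortest: 5.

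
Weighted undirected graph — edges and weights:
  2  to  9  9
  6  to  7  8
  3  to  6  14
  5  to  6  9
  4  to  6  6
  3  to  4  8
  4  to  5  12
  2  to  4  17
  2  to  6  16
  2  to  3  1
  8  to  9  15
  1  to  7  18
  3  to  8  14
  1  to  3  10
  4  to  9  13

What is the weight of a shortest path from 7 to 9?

27

A few of the 7→9 routes:
7 → 1 → 3 → 2 → 9: 18 + 10 + 1 + 9 = 38
7 → 6 → 2 → 9: 8 + 16 + 9 = 33
7 → 6 → 4 → 3 → 2 → 9: 8 + 6 + 8 + 1 + 9 = 32
7 → 6 → 4 → 2 → 9: 8 + 6 + 17 + 9 = 40
7 → 6 → 3 → 2 → 9: 8 + 14 + 1 + 9 = 32
7 → 6 → 4 → 9: 8 + 6 + 13 = 27
The minimum is 27.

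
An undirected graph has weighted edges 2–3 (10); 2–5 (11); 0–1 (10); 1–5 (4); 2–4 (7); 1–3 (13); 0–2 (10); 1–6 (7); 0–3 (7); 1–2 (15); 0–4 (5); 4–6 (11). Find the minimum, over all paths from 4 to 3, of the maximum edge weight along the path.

7

Comparing a few candidate routes:
4 - 2 - 0 - 3: max(7, 10, 7) = 10
4 - 0 - 3: max(5, 7) = 7
4 - 2 - 3: max(7, 10) = 10
4 - 0 - 2 - 3: max(5, 10, 10) = 10
4 - 6 - 1 - 5 - 2 - 3: max(11, 7, 4, 11, 10) = 11
4 - 6 - 1 - 5 - 2 - 0 - 3: max(11, 7, 4, 11, 10, 7) = 11
The minimum achievable maximum is 7.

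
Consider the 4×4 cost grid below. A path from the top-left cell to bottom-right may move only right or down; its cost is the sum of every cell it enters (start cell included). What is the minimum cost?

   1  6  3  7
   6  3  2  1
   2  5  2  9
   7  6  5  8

Path [0,0]→[0,1]→[0,2]→[1,2]→[2,2]→[3,2]→[3,3]: 1 + 6 + 3 + 2 + 2 + 5 + 8 = 27.
For comparison, the top-then-right route costs 35.

27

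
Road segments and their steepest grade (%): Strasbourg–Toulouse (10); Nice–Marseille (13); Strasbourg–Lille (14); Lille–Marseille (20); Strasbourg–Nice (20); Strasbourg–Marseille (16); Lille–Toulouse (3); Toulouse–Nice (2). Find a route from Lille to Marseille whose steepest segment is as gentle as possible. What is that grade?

13

Checking several routes:
Lille -> Strasbourg -> Toulouse -> Nice -> Marseille: max(14, 10, 2, 13) = 14
Lille -> Toulouse -> Nice -> Strasbourg -> Marseille: max(3, 2, 20, 16) = 20
Lille -> Toulouse -> Nice -> Marseille: max(3, 2, 13) = 13
Lille -> Strasbourg -> Marseille: max(14, 16) = 16
Lille -> Toulouse -> Strasbourg -> Marseille: max(3, 10, 16) = 16
Best route has worst link 13%.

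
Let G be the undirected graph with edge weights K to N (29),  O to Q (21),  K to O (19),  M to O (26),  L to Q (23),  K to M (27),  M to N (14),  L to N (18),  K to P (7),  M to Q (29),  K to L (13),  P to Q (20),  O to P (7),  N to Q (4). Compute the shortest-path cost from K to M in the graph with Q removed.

Paths from K to M avoiding Q:
K -> N -> M: 29 + 14 = 43
K -> M: 27
K -> O -> M: 19 + 26 = 45
K -> P -> O -> M: 7 + 7 + 26 = 40
K -> L -> N -> M: 13 + 18 + 14 = 45
Shortest: 27.

27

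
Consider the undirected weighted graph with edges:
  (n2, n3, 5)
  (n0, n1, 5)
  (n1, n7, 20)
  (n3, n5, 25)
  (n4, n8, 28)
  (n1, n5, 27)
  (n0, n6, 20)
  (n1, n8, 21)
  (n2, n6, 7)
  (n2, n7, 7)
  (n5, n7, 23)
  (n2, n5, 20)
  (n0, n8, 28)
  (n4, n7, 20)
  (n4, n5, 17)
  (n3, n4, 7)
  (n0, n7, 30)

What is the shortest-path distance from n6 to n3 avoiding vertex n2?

72

Checking several routes:
n6-n0-n1-n5-n4-n3: 20 + 5 + 27 + 17 + 7 = 76
n6-n0-n1-n8-n4-n3: 20 + 5 + 21 + 28 + 7 = 81
n6-n0-n1-n5-n3: 20 + 5 + 27 + 25 = 77
n6-n0-n1-n7-n4-n3: 20 + 5 + 20 + 20 + 7 = 72
n6-n0-n7-n4-n3: 20 + 30 + 20 + 7 = 77
The minimum is 72.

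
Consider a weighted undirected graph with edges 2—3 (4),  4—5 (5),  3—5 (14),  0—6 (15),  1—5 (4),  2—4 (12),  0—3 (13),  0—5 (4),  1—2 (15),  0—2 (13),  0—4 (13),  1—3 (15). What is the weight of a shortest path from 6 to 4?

Some routes from 6 to 4:
6 → 0 → 3 → 2 → 4: 15 + 13 + 4 + 12 = 44
6 → 0 → 5 → 4: 15 + 4 + 5 = 24
6 → 0 → 2 → 4: 15 + 13 + 12 = 40
6 → 0 → 4: 15 + 13 = 28
Best route has total 24.

24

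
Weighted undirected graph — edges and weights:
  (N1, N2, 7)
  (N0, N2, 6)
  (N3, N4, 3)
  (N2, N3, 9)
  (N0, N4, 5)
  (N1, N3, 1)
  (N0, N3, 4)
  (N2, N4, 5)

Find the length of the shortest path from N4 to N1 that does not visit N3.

Candidate routes:
N4→N2→N1: 5 + 7 = 12
N4→N0→N2→N1: 5 + 6 + 7 = 18
The minimum is 12.

12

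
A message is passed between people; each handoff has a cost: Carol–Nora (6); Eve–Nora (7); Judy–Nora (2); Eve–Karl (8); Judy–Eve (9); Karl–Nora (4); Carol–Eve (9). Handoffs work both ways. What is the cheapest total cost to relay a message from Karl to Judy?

6

Some routes from Karl to Judy:
Karl - Nora - Judy: 4 + 2 = 6
Karl - Eve - Judy: 8 + 9 = 17
Karl - Eve - Nora - Judy: 8 + 7 + 2 = 17
Karl - Nora - Eve - Judy: 4 + 7 + 9 = 20
Karl - Eve - Carol - Nora - Judy: 8 + 9 + 6 + 2 = 25
The minimum is 6.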